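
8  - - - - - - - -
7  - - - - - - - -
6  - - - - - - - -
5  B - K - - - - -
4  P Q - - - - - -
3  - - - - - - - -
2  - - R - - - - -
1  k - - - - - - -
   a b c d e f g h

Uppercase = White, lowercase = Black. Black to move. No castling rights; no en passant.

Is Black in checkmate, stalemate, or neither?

Black to move; black king on a1.
In check: no.
King squares — b1: attacked by Qb4; a2: attacked by Rc2; b2: attacked by Rc2.
Legal moves for Black: none.
Not in check and no legal moves → stalemate.

stalemate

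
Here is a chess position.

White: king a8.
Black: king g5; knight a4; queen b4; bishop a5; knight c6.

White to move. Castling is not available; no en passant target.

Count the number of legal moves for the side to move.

0

White to move; king on a8.
In check: no.
Legal moves: none.
Count: 0.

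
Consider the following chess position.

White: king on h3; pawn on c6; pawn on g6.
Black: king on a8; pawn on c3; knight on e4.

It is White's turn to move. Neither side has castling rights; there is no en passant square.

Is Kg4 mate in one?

After Kg4: black king on a8; in check: no.
Black is not in check, so this cannot be checkmate.

no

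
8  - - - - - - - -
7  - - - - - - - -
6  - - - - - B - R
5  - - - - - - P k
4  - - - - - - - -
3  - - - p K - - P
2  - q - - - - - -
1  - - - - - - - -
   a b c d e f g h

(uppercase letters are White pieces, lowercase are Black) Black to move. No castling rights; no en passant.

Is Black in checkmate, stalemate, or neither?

checkmate

Black to move; black king on h5.
In check: yes, from the white rook on h6.
King squares — g4: attacked by Ph3; h4: attacked by Rh6; g5: attacked by Bf6; g6: attacked by Rh6; h6: attacked by Pg5.
Legal moves for Black: none.
In check with no legal moves → checkmate.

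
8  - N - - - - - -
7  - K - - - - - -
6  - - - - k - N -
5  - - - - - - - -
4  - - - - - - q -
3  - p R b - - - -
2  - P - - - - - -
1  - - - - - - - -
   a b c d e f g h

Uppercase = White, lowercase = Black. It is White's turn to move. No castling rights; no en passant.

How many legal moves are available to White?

White to move; king on b7.
In check: no.
Legal moves: Nd7, Nc6, Na6, Kc8, Ka8, Kc7, Ka7, Kc6, Kb6, Nh8, Nf8+, Ne7, Ne5, Nh4, Nf4+, Rc8, Rc7, Rc6+, Rc5, Rc4, Rxd3, Rxb3, Rc2, Rc1.
Count: 24.

24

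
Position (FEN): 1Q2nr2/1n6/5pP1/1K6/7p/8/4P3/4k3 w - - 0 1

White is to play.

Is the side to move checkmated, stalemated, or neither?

White to move; white king on b5.
In check: no.
Legal moves for White include: Qxe8, Qd8, Qc8, Qa8, Qc7, Qxb7, Qa7, Qd6, Qe5, Qf4, Qg3+, Qh2, Kc6, Kb6, Ka6, Kc4, Kb4, Ka4, ... (list truncated; more exist).
White has legal moves and is not in check → neither.

neither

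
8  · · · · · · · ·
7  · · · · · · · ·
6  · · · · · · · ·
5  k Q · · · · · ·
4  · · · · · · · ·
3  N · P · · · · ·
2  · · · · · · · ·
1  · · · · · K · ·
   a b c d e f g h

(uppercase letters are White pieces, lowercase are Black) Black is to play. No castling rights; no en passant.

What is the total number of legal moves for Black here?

Black to move; king on a5.
In check: yes, from the white queen on b5.
Legal moves: none.
Count: 0.

0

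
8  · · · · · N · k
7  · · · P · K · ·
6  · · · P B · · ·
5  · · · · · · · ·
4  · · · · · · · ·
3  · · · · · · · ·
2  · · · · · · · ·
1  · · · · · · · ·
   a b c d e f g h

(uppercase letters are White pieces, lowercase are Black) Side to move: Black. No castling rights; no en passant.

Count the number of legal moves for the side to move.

Black to move; king on h8.
In check: no.
Legal moves: none.
Count: 0.

0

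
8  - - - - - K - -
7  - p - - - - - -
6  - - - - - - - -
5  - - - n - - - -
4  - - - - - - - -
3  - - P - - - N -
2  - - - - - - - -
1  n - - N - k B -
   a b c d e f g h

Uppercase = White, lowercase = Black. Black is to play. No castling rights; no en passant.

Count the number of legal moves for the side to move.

Black to move; king on f1.
In check: yes, from the white knight on g3.
Legal moves: Kg2, Kxg1, Ke1.
Count: 3.

3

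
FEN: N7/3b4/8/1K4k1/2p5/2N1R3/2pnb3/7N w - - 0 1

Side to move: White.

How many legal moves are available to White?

5

White to move; king on b5.
In check: yes, from the black bishop on d7.
Legal moves: Kb6, Ka6, Kc5, Ka5, Kb4.
Count: 5.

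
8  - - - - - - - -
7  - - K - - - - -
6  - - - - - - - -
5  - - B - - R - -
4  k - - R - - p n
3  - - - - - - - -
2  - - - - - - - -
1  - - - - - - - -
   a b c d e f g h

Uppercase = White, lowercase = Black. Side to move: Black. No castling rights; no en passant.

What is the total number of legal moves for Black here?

Black to move; king on a4.
In check: yes, from the white rook on d4.
Legal moves: Kb5, Ka5, Kb3.
Count: 3.

3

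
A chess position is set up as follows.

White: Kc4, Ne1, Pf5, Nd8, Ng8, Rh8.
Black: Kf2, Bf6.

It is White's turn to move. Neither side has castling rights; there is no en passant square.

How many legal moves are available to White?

White to move; king on c4.
In check: no.
Legal moves: Rh7, Rh6, Rh5, Rh4, Rh3, Rh2+, Rh1, Ne7, Nh6, Nxf6, Nf7, Nb7, Ne6, Nc6, Kd5, Kc5, Kb5, Kb4, Kd3, Kb3, Nf3, Nd3+, Ng2, Nc2.
Count: 24.

24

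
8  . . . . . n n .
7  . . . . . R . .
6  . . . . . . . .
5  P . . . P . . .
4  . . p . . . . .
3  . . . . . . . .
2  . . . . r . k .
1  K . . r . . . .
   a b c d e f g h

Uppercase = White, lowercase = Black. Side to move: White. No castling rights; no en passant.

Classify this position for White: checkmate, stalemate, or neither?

White to move; white king on a1.
In check: yes, from the black rook on d1.
King squares — b1: attacked by Rd1; a2: attacked by Re2; b2: attacked by Re2.
Legal moves for White: none.
In check with no legal moves → checkmate.

checkmate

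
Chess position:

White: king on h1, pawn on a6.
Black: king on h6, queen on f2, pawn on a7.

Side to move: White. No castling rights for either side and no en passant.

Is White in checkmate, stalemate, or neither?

stalemate

White to move; white king on h1.
In check: no.
King squares — g1: attacked by Qf2; g2: attacked by Qf2; h2: attacked by Qf2.
Legal moves for White: none.
Not in check and no legal moves → stalemate.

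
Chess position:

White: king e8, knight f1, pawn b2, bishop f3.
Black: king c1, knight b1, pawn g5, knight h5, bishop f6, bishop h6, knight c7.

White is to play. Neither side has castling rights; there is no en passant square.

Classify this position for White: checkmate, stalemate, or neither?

neither

White to move; white king on e8.
In check: yes, from the black knight on c7.
Legal moves for White: Kf7, Kd7.
White is in check but has 2 legal moves → neither.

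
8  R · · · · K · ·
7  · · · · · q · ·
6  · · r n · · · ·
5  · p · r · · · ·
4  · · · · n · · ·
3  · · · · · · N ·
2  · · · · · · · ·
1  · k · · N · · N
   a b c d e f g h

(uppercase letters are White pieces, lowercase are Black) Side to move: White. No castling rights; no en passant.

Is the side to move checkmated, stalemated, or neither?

White to move; white king on f8.
In check: yes, from the black queen on f7.
King squares — e7: attacked by Qf7; f7: attacked by Nd6; g7: attacked by Qf7; e8: attacked by Nd6; g8: attacked by Qf7.
Legal moves for White: none.
In check with no legal moves → checkmate.

checkmate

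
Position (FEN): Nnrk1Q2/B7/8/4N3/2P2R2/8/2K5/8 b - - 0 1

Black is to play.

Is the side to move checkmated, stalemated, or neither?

Black to move; black king on d8.
In check: yes, from the white queen on f8.
King squares — c7: attacked by Na8; d7: attacked by Ne5; e7: attacked by Qf8; c8: own rook; e8: attacked by Qf8.
Legal moves for Black: none.
In check with no legal moves → checkmate.

checkmate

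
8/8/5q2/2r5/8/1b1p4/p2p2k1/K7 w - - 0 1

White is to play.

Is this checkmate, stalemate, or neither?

checkmate

White to move; white king on a1.
In check: yes, from the black queen on f6.
King squares — b1: attacked by Pa2; a2: attacked by Bb3; b2: attacked by Qf6.
Legal moves for White: none.
In check with no legal moves → checkmate.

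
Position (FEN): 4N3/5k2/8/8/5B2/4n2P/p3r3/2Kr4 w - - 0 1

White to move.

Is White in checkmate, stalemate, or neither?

checkmate

White to move; white king on c1.
In check: yes, from the black rook on d1.
King squares — b1: attacked by Rd1; d1: attacked by Ne3; b2: attacked by Re2; c2: attacked by Re2; d2: attacked by Rd1.
Legal moves for White: none.
In check with no legal moves → checkmate.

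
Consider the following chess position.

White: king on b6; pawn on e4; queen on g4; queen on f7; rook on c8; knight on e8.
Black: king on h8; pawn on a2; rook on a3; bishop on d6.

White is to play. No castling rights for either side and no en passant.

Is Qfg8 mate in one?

After Qfg8: black king on h8; in check: yes, from the white queen on g8.
King squares — g7: attacked by Qg4; h7: attacked by Qg8; g8: attacked by Qg4.
Black has no legal moves → checkmate.

yes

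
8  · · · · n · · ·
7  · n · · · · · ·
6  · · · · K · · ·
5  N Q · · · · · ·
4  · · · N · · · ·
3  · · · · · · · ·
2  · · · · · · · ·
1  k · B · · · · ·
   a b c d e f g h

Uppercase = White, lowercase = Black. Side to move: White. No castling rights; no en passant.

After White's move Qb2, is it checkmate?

After Qb2: black king on a1; in check: yes, from the white queen on b2.
King squares — b1: attacked by Qb2; a2: attacked by Qb2; b2: attacked by Bc1.
Black has no legal moves → checkmate.

yes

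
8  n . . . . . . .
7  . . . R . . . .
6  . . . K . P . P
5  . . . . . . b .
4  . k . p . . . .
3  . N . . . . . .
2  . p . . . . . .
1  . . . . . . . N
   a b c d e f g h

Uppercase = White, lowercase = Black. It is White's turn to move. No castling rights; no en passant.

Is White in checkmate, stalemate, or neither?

neither

White to move; white king on d6.
In check: no.
Legal moves for White include: Rd8, Rh7, Rg7, Rf7, Re7, Rc7, Rb7+, Ra7, Ke7, Ke6, Kc6, Ke5, Kd5, Nc5, Na5, Nxd4, Nd2, Nc1, ... (list truncated; more exist).
White has legal moves and is not in check → neither.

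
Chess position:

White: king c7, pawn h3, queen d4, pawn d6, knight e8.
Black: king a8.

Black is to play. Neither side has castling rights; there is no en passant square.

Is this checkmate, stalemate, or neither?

stalemate

Black to move; black king on a8.
In check: no.
King squares — a7: attacked by Qd4; b7: attacked by Kc7; b8: attacked by Kc7.
Legal moves for Black: none.
Not in check and no legal moves → stalemate.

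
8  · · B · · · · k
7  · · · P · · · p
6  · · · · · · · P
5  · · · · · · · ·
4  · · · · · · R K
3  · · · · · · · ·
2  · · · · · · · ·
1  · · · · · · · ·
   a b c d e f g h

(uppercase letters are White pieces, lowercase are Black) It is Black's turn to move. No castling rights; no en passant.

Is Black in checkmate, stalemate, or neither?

stalemate

Black to move; black king on h8.
In check: no.
King squares — g7: attacked by Rg4; h7: own pawn; g8: attacked by Rg4.
Legal moves for Black: none.
Not in check and no legal moves → stalemate.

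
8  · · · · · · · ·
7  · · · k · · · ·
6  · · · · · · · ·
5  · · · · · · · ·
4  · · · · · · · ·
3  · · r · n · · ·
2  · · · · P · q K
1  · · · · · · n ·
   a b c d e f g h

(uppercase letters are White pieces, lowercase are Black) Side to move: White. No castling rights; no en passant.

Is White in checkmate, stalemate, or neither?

checkmate

White to move; white king on h2.
In check: yes, from the black queen on g2.
King squares — g1: attacked by Qg2; h1: attacked by Qg2; g2: attacked by Ne3; g3: attacked by Qg2; h3: attacked by Ng1.
Legal moves for White: none.
In check with no legal moves → checkmate.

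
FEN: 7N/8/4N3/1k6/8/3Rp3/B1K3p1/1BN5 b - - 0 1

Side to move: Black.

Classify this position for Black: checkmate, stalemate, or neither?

neither

Black to move; black king on b5.
In check: no.
Legal moves for Black: Kc6, Kb6, Ka6, Ka5, Kb4, Ka4, e2, g1=Q, g1=R, g1=B, g1=N.
Black has 11 legal moves and is not in check → neither.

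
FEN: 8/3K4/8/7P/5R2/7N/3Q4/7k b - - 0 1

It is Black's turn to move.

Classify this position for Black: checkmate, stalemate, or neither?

Black to move; black king on h1.
In check: no.
King squares — g1: attacked by Nh3; g2: attacked by Qd2; h2: attacked by Qd2.
Legal moves for Black: none.
Not in check and no legal moves → stalemate.

stalemate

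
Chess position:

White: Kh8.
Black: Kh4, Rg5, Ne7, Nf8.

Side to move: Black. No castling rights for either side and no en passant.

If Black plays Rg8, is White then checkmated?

After Rg8: white king on h8; in check: yes, from the black rook on g8.
King squares — g7: attacked by Rg8; h7: attacked by Nf8; g8: attacked by Ne7.
White has no legal moves → checkmate.

yes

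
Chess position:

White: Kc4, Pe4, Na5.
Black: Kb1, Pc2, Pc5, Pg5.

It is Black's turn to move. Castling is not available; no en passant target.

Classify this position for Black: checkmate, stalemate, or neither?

Black to move; black king on b1.
In check: no.
Legal moves for Black: Kb2, Ka2, Kc1, Ka1, g4, c1=Q+, c1=R+, c1=B, c1=N.
Black has 9 legal moves and is not in check → neither.

neither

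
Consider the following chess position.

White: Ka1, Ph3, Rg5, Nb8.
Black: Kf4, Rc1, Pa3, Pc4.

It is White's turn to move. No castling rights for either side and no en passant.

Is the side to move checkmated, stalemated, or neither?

neither

White to move; white king on a1.
In check: yes, from the black rook on c1.
Legal moves for White: Ka2.
White is in check but has 1 legal move → neither.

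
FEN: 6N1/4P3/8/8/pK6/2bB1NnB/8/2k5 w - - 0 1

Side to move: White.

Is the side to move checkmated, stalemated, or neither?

White to move; white king on b4.
In check: yes, from the black bishop on c3.
King squares — a3: available; b3: attacked by Pa4; c3: available; a4: available; c4: available; a5: attacked by Bc3; b5: available; c5: available.
Legal moves for White: Kc5, Kb5, Kc4, Kxa4, Kxc3, Ka3.
White is in check but has 6 legal moves → neither.

neither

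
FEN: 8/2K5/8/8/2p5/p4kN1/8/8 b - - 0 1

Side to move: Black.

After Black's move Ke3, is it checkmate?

After Ke3: white king on c7; in check: no.
White is not in check, so this cannot be checkmate.

no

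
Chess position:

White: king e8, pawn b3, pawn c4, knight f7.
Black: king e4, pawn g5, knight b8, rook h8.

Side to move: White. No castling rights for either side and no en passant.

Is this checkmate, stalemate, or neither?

White to move; white king on e8.
In check: yes, from the black rook on h8.
King squares — d7: attacked by Nb8; e7: available; f7: own knight; d8: attacked by Rh8; f8: attacked by Rh8.
Legal moves for White: Ke7, Nxh8.
White is in check but has 2 legal moves → neither.

neither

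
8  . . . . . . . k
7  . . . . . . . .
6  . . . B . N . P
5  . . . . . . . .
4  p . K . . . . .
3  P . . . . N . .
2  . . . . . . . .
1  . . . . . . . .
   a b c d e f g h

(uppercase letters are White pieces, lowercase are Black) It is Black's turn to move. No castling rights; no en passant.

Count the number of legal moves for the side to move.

0

Black to move; king on h8.
In check: no.
Legal moves: none.
Count: 0.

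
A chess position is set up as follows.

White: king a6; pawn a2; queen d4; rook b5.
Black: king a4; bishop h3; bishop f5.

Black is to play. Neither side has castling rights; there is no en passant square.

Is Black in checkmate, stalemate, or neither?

Black to move; black king on a4.
In check: yes, from the white queen on d4.
King squares — a3: available; b3: attacked by Pa2; b4: attacked by Qd4; a5: attacked by Rb5; b5: attacked by Ka6.
Legal moves for Black: Ka3.
Black is in check but has 1 legal move → neither.

neither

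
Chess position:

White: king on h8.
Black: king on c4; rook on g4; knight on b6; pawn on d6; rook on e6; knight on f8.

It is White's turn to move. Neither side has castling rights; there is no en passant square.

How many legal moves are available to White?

White to move; king on h8.
In check: no.
Legal moves: none.
Count: 0.

0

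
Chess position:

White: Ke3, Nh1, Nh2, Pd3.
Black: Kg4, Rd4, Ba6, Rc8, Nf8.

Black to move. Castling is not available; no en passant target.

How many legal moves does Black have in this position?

Black to move; king on g4.
In check: yes, from the white knight on h2.
Legal moves: Kh5, Kg5, Kf5, Kh4, Kh3.
Count: 5.

5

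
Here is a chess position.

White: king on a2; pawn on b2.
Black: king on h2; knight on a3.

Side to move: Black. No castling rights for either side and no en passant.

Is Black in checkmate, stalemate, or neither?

neither

Black to move; black king on h2.
In check: no.
Legal moves for Black: Nb5, Nc4, Nc2, Nb1, Kh3, Kg3, Kg2, Kh1, Kg1.
Black has 9 legal moves and is not in check → neither.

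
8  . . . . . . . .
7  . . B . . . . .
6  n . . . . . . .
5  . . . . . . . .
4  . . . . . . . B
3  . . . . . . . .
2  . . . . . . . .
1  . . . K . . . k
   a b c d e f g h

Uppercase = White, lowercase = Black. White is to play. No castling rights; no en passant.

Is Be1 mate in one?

no

After Be1: black king on h1; in check: no.
Black is not in check, so this cannot be checkmate.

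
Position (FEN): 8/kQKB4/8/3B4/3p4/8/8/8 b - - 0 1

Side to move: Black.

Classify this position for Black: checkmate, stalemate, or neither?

checkmate

Black to move; black king on a7.
In check: yes, from the white queen on b7.
King squares — a6: attacked by Qb7; b6: attacked by Qb7; b7: attacked by Bd5; a8: attacked by Qb7; b8: attacked by Qb7.
Legal moves for Black: none.
In check with no legal moves → checkmate.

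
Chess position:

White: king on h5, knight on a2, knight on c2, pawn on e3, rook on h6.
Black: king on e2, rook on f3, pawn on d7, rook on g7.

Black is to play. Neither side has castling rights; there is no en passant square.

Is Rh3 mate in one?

After Rh3: white king on h5; in check: yes, from the black rook on h3.
King squares — g4: attacked by Rg7; h4: attacked by Rh3; g5: attacked by Rg7; g6: attacked by Rg7; h6: own rook.
White has no legal moves → checkmate.

yes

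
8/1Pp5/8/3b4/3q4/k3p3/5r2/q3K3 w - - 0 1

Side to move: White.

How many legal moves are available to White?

White to move; king on e1.
In check: yes, from the black queen on a1.
Legal moves: none.
Count: 0.

0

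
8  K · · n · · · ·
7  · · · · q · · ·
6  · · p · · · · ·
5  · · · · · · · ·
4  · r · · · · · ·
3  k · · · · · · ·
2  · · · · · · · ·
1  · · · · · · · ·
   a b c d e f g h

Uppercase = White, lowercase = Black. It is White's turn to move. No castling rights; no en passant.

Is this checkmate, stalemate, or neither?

stalemate

White to move; white king on a8.
In check: no.
King squares — a7: attacked by Qe7; b7: attacked by Rb4; b8: attacked by Rb4.
Legal moves for White: none.
Not in check and no legal moves → stalemate.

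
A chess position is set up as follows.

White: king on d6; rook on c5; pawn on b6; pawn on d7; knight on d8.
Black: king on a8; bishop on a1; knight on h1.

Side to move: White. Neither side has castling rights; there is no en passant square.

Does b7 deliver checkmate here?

no

After b7: black king on a8; in check: yes, from the white pawn on b7.
Black has 2 legal replies: Kb8, Ka7.
In check but a legal move exists → not checkmate.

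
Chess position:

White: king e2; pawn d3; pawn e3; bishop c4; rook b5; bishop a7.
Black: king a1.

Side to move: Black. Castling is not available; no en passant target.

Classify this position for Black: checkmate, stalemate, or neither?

stalemate

Black to move; black king on a1.
In check: no.
King squares — b1: attacked by Rb5; a2: attacked by Bc4; b2: attacked by Rb5.
Legal moves for Black: none.
Not in check and no legal moves → stalemate.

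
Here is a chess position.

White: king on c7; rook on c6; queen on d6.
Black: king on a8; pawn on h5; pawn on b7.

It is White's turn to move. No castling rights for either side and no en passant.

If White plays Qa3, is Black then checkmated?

yes

After Qa3: black king on a8; in check: yes, from the white queen on a3.
King squares — a7: attacked by Qa3; b7: own pawn; b8: attacked by Kc7.
Black has no legal moves → checkmate.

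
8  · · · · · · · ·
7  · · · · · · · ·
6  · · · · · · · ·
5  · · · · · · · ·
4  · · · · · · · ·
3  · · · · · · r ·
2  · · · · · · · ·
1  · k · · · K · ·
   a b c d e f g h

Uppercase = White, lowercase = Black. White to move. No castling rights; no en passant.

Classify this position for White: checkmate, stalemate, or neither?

White to move; white king on f1.
In check: no.
Legal moves for White: Kf2, Ke2, Ke1.
White has 3 legal moves and is not in check → neither.

neither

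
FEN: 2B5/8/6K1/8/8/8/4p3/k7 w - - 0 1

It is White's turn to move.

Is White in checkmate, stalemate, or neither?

White to move; white king on g6.
In check: no.
Legal moves for White: Bd7, Bb7, Be6, Ba6, Bf5, Bg4, Bh3, Kh7, Kg7, Kf7, Kh6, Kf6, Kh5, Kg5, Kf5.
White has 15 legal moves and is not in check → neither.

neither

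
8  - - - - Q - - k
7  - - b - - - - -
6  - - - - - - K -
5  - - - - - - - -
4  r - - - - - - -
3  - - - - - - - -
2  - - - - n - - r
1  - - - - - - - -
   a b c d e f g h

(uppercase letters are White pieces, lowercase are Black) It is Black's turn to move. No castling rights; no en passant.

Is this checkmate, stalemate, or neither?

Black to move; black king on h8.
In check: yes, from the white queen on e8.
King squares — g7: attacked by Kg6; h7: attacked by Kg6; g8: attacked by Qe8.
Legal moves for Black: none.
In check with no legal moves → checkmate.

checkmate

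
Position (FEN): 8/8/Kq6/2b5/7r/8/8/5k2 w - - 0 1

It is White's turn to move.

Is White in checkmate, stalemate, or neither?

White to move; white king on a6.
In check: yes, from the black queen on b6.
King squares — a5: attacked by Qb6; b5: attacked by Qb6; b6: attacked by Bc5; a7: attacked by Qb6; b7: attacked by Qb6.
Legal moves for White: none.
In check with no legal moves → checkmate.

checkmate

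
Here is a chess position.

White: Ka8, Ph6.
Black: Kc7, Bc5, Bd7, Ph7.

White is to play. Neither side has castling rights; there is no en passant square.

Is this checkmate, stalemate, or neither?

White to move; white king on a8.
In check: no.
King squares — a7: attacked by Bc5; b7: attacked by Kc7; b8: attacked by Kc7.
Legal moves for White: none.
Not in check and no legal moves → stalemate.

stalemate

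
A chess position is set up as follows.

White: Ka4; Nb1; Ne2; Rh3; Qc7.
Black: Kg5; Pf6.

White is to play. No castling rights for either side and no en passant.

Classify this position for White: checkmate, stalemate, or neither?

White to move; white king on a4.
In check: no.
Legal moves for White include: Qd8, Qc8, Qb8, Qh7, Qg7+, Qf7, Qe7, Qd7, Qb7, Qa7, Qd6, Qc6, Qb6, Qe5+, Qc5+, Qa5+, Qf4+, Qc4, ... (list truncated; more exist).
White has legal moves and is not in check → neither.

neither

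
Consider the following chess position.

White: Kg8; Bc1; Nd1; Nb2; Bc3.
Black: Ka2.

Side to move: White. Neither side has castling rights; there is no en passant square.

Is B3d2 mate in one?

no

After B3d2: black king on a2; in check: no.
Black is not in check, so this cannot be checkmate.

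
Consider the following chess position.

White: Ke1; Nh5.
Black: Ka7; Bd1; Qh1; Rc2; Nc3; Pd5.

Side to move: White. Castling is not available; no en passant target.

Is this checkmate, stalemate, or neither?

White to move; white king on e1.
In check: yes, from the black queen on h1.
King squares — d1: attacked by Qh1; f1: attacked by Qh1; d2: attacked by Rc2; e2: attacked by Bd1; f2: attacked by Rc2.
Legal moves for White: none.
In check with no legal moves → checkmate.

checkmate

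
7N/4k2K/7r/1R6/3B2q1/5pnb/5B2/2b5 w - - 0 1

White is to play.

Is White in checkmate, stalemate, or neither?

checkmate

White to move; white king on h7.
In check: yes, from the black rook on h6.
King squares — g6: attacked by Qg4; h6: attacked by Bc1; g7: attacked by Qg4; g8: attacked by Qg4; h8: own knight.
Legal moves for White: none.
In check with no legal moves → checkmate.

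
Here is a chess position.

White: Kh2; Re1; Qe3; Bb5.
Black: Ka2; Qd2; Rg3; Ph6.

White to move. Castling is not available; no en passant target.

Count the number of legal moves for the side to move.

White to move; king on h2.
In check: yes, from the black queen on d2.
Legal moves: Kxg3, Kh1, Be2, Qf2, Qe2, Qxd2+, Re2.
Count: 7.

7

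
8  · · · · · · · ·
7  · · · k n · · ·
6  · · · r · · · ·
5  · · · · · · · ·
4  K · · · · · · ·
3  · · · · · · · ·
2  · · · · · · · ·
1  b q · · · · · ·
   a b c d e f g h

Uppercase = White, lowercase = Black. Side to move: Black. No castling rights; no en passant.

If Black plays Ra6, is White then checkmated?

yes

After Ra6: white king on a4; in check: yes, from the black rook on a6.
King squares — a3: attacked by Ra6; b3: attacked by Qb1; b4: attacked by Qb1; a5: attacked by Ra6; b5: attacked by Qb1.
White has no legal moves → checkmate.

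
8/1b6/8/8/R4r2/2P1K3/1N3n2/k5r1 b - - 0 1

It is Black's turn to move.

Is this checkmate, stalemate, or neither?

neither

Black to move; black king on a1.
In check: yes, from the white rook on a4.
Legal moves for Black: Kxb2, Kb1, Rxa4.
Black is in check but has 3 legal moves → neither.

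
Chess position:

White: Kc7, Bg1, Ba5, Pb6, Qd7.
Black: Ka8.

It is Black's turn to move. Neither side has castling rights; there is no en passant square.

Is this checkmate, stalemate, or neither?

Black to move; black king on a8.
In check: no.
King squares — a7: attacked by Pb6; b7: attacked by Kc7; b8: attacked by Kc7.
Legal moves for Black: none.
Not in check and no legal moves → stalemate.

stalemate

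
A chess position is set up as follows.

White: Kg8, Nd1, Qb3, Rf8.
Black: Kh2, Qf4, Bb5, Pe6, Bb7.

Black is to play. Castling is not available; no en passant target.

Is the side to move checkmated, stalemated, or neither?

Black to move; black king on h2.
In check: no.
Legal moves for Black include: Bc8, Ba8, B7c6, B7a6, Bd5, Be4, Bf3, Bg2, Bh1, Be8, Bd7, B5c6, B5a6, Bc4, Ba4, Bd3, Be2, Bf1, ... (list truncated; more exist).
Black has legal moves and is not in check → neither.

neither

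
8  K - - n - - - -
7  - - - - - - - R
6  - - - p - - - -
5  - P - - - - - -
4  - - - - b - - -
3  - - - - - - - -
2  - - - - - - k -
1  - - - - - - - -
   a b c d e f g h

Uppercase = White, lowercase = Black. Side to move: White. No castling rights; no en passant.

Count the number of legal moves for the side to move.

White to move; king on a8.
In check: yes, from the black bishop on e4.
Legal moves: Kb8, Ka7, Rb7.
Count: 3.

3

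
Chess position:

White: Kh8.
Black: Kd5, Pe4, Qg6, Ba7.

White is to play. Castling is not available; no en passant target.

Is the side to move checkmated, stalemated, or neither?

stalemate

White to move; white king on h8.
In check: no.
King squares — g7: attacked by Qg6; h7: attacked by Qg6; g8: attacked by Qg6.
Legal moves for White: none.
Not in check and no legal moves → stalemate.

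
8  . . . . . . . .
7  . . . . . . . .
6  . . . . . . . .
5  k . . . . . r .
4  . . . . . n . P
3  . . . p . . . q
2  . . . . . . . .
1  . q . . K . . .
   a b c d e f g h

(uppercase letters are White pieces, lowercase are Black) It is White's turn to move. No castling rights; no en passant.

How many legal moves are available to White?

White to move; king on e1.
In check: yes, from the black queen on b1.
Legal moves: Kf2, Kd2.
Count: 2.

2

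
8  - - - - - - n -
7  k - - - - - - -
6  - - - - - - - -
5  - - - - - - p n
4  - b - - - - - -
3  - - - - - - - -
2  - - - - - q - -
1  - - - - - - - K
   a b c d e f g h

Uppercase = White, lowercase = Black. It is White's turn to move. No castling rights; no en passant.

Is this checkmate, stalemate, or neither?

White to move; white king on h1.
In check: no.
King squares — g1: attacked by Qf2; g2: attacked by Qf2; h2: attacked by Qf2.
Legal moves for White: none.
Not in check and no legal moves → stalemate.

stalemate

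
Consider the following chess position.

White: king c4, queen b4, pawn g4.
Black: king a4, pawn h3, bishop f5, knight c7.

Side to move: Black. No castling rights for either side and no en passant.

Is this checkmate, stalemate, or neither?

Black to move; black king on a4.
In check: yes, from the white queen on b4.
King squares — a3: attacked by Qb4; b3: attacked by Qb4; b4: attacked by Kc4; a5: attacked by Qb4; b5: attacked by Qb4.
Legal moves for Black: none.
In check with no legal moves → checkmate.

checkmate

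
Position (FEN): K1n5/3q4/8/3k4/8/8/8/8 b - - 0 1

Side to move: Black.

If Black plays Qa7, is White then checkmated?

After Qa7: white king on a8; in check: yes, from the black queen on a7.
King squares — a7: attacked by Nc8; b7: attacked by Qa7; b8: attacked by Qa7.
White has no legal moves → checkmate.

yes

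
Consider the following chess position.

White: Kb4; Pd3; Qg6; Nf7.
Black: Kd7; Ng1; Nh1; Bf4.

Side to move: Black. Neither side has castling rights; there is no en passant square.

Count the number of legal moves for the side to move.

20

Black to move; king on d7.
In check: no.
Legal moves: Ke8, Kc8, Ke7, Kc7, Bb8, Bc7, Bh6, Bd6+, Bg5, Be5, Bg3, Be3, Bh2, Bd2+, Bc1, Ng3, Nf2, Nh3, Nf3, Ne2.
Count: 20.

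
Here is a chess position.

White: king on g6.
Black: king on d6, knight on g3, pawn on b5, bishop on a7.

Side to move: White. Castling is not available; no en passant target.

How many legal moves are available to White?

White to move; king on g6.
In check: no.
Legal moves: Kh7, Kg7, Kf7, Kh6, Kf6, Kg5.
Count: 6.

6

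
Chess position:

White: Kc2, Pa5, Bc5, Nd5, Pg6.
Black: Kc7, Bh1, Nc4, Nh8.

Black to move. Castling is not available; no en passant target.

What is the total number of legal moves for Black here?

Black to move; king on c7.
In check: yes, from the white knight on d5.
Legal moves: Kd8, Kc8, Kb8, Kd7, Kb7, Kc6, Bxd5.
Count: 7.

7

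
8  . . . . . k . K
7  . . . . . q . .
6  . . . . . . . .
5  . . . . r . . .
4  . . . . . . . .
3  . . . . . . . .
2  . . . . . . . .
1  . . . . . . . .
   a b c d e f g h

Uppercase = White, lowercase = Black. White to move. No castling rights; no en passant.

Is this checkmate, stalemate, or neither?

stalemate

White to move; white king on h8.
In check: no.
King squares — g7: attacked by Qf7; h7: attacked by Qf7; g8: attacked by Qf7.
Legal moves for White: none.
Not in check and no legal moves → stalemate.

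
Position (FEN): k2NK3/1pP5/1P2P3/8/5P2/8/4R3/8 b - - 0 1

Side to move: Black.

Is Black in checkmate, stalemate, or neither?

Black to move; black king on a8.
In check: no.
King squares — a7: attacked by Pb6; b7: own pawn; b8: attacked by Pc7.
Legal moves for Black: none.
Not in check and no legal moves → stalemate.

stalemate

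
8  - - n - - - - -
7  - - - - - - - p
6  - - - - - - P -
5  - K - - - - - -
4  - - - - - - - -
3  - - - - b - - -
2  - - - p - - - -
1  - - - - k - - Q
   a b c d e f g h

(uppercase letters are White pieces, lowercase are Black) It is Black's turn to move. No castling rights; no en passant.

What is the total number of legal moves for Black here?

3

Black to move; king on e1.
In check: yes, from the white queen on h1.
Legal moves: Kf2, Ke2, Bg1.
Count: 3.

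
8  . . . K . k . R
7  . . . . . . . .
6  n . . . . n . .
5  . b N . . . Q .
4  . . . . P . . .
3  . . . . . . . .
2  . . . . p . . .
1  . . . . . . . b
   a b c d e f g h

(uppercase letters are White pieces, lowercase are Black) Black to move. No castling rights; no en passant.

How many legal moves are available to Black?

Black to move; king on f8.
In check: yes, from the white rook on h8.
Legal moves: Kf7, Ng8.
Count: 2.

2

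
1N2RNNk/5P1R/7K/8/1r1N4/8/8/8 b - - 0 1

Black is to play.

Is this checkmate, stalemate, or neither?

checkmate

Black to move; black king on h8.
In check: yes, from the white rook on h7.
King squares — g7: attacked by Kh6; h7: attacked by Kh6; g8: attacked by Pf7.
Legal moves for Black: none.
In check with no legal moves → checkmate.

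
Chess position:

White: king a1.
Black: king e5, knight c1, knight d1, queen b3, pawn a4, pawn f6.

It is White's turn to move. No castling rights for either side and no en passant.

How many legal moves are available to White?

White to move; king on a1.
In check: no.
Legal moves: none.
Count: 0.

0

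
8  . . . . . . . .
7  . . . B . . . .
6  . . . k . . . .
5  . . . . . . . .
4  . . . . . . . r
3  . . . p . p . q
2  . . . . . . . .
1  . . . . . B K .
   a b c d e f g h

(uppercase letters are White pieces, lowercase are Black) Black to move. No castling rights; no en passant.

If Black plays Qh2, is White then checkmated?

yes

After Qh2: white king on g1; in check: yes, from the black queen on h2.
King squares — f1: own bishop; h1: attacked by Qh2; f2: attacked by Qh2; g2: attacked by Qh2; h2: attacked by Rh4.
White has no legal moves → checkmate.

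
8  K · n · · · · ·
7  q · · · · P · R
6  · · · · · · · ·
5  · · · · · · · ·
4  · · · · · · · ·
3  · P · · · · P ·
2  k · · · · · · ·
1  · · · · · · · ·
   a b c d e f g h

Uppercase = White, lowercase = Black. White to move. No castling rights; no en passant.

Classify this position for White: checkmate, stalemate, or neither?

White to move; white king on a8.
In check: yes, from the black queen on a7.
King squares — a7: attacked by Nc8; b7: attacked by Qa7; b8: attacked by Qa7.
Legal moves for White: none.
In check with no legal moves → checkmate.

checkmate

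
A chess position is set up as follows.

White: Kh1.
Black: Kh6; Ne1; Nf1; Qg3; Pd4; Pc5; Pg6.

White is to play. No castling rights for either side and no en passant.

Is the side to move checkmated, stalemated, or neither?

stalemate

White to move; white king on h1.
In check: no.
King squares — g1: attacked by Qg3; g2: attacked by Ne1; h2: attacked by Nf1.
Legal moves for White: none.
Not in check and no legal moves → stalemate.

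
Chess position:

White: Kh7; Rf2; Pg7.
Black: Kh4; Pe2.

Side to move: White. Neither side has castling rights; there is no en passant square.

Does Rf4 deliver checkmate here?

no

After Rf4: black king on h4; in check: yes, from the white rook on f4.
Black has 4 legal replies: Kh5, Kg5, Kh3, Kg3.
In check but a legal move exists → not checkmate.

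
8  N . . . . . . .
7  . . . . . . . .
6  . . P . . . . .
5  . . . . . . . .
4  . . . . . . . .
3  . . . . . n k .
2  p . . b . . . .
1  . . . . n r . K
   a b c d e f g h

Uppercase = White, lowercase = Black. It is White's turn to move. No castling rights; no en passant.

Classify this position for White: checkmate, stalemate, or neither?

checkmate

White to move; white king on h1.
In check: yes, from the black rook on f1.
King squares — g1: attacked by Rf1; g2: attacked by Ne1; h2: attacked by Nf3.
Legal moves for White: none.
In check with no legal moves → checkmate.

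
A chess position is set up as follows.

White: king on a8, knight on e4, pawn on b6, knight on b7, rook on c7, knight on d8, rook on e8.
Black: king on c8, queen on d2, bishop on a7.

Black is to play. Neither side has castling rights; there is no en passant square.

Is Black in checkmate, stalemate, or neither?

Black to move; black king on c8.
In check: yes, from the white rook on c7.
King squares — b7: attacked by Rc7; c7: attacked by Pb6; d7: attacked by Rc7; b8: attacked by Ka8; d8: attacked by Nb7.
Legal moves for Black: none.
In check with no legal moves → checkmate.

checkmate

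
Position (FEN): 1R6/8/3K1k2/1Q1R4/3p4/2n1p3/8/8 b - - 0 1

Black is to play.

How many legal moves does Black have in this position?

Black to move; king on f6.
In check: no.
Legal moves: Kg7, Kf7, Kg6, Nxd5, Nxb5+, Ne4+, Na4, Ne2, Na2, Nd1, Nb1, d3, e2.
Count: 13.

13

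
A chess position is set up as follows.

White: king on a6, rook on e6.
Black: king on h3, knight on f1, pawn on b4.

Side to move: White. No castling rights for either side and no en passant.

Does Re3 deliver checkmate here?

After Re3: black king on h3; in check: yes, from the white rook on e3.
Black has 6 legal replies: Kh4, Kg4, Kh2, Kg2, Ng3, Nxe3.
In check but a legal move exists → not checkmate.

no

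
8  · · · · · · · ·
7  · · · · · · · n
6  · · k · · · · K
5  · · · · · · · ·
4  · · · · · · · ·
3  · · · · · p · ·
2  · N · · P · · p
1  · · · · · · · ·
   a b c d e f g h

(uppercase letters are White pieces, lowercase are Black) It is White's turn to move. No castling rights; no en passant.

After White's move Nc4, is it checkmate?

no

After Nc4: black king on c6; in check: no.
Black is not in check, so this cannot be checkmate.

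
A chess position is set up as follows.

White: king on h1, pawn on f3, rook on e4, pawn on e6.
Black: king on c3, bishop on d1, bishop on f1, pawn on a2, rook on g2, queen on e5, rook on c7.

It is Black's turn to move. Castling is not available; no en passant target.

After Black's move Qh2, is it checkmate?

After Qh2: white king on h1; in check: yes, from the black queen on h2.
King squares — g1: attacked by Rg2; g2: attacked by Bf1; h2: attacked by Rg2.
White has no legal moves → checkmate.

yes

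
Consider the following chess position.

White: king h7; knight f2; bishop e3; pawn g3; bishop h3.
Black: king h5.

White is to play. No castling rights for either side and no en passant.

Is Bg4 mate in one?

After Bg4: black king on h5; in check: yes, from the white bishop on g4.
King squares — g4: attacked by Nf2; h4: attacked by Pg3; g5: attacked by Be3; g6: attacked by Kh7; h6: attacked by Be3.
Black has no legal moves → checkmate.

yes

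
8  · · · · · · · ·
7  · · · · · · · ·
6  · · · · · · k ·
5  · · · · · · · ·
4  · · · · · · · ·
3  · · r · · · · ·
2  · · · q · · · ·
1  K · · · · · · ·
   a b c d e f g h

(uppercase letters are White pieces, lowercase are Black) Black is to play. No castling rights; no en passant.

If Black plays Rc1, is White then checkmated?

yes

After Rc1: white king on a1; in check: yes, from the black rook on c1.
King squares — b1: attacked by Rc1; a2: attacked by Qd2; b2: attacked by Qd2.
White has no legal moves → checkmate.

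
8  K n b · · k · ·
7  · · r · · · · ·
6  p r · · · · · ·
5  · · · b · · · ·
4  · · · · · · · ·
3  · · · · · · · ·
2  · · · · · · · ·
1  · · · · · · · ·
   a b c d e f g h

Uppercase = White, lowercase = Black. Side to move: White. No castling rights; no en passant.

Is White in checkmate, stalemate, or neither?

checkmate

White to move; white king on a8.
In check: yes, from the black bishop on d5.
King squares — a7: attacked by Rc7; b7: attacked by Bd5; b8: attacked by Rb6.
Legal moves for White: none.
In check with no legal moves → checkmate.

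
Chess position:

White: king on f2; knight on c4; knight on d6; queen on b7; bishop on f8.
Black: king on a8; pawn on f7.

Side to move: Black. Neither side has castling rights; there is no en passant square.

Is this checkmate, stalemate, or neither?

checkmate

Black to move; black king on a8.
In check: yes, from the white queen on b7.
King squares — a7: attacked by Qb7; b7: attacked by Nd6; b8: attacked by Qb7.
Legal moves for Black: none.
In check with no legal moves → checkmate.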